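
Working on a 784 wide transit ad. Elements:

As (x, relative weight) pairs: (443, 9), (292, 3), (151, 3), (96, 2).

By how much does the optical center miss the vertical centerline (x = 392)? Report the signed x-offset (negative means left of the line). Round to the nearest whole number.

≈ -68

Weights sum to 9 + 3 + 3 + 2 = 17.
Σw·x = 9·443 + 3·292 + 3·151 + 2·96 = 5508, so x̄ = 5508/17 ≈ 324.00.
Against x = 392, that's 324.00 − 392 = -68.00.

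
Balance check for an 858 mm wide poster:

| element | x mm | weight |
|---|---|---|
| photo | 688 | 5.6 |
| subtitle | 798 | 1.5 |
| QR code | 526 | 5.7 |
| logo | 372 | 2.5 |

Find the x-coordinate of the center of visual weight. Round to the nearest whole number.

Weights sum to 5.6 + 1.5 + 5.7 + 2.5 = 15.3.
x-moment: 5.6·688 + 1.5·798 + 5.7·526 + 2.5·372 = 8978.0; centroid 8978.0/15.3 ≈ 586.80.

x ≈ 587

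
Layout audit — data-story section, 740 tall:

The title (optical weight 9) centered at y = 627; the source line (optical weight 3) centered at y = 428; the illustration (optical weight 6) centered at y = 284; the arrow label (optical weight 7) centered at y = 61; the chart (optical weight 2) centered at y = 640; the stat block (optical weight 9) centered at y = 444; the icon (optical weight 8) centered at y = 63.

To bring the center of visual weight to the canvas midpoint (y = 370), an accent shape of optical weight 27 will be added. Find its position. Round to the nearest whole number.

y ≈ 423

New total weight: (9 + 3 + 6 + 7 + 2 + 9 + 8) + 27 = 71.
y: need Σw·y = 71·370 = 26270. Existing = 9·627 + 3·428 + 6·284 + 7·61 + 2·640 + 9·444 + 8·63 = 14838. Remainder 11432 / 27 ≈ 423.41.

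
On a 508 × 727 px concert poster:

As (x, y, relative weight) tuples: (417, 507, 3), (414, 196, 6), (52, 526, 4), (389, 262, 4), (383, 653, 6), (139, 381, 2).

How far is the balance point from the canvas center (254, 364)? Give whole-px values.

Σw = 3 + 6 + 4 + 4 + 6 + 2 = 25.
Σw·x = 8075; x̄ = 8075/25 ≈ 323.00.
y: moment 10529 / weight 25 ≈ 421.16
Offset from (254, 364): Δx ≈ 69.00, Δy ≈ 57.16; distance = √(Δx² + Δy²) ≈ 89.60.

≈ 90 px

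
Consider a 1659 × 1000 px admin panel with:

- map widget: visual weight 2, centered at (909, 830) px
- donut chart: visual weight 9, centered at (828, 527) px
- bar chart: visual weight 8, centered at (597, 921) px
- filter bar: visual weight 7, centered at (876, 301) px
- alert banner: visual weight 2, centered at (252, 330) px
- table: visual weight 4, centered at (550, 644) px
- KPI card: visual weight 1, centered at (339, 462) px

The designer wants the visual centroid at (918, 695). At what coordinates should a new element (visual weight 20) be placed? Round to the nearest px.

New total weight: (2 + 9 + 8 + 7 + 2 + 4 + 1) + 20 = 53.
x: need Σw·x = 53·918 = 48654. Existing = 2·909 + 9·828 + 8·597 + 7·876 + 2·252 + 4·550 + 1·339 = 23221. Remainder 25433 / 20 ≈ 1271.65.
y: need Σw·y = 53·695 = 36835. Existing = 2·830 + 9·527 + 8·921 + 7·301 + 2·330 + 4·644 + 1·462 = 19576. Remainder 17259 / 20 ≈ 862.95.

(1272, 863)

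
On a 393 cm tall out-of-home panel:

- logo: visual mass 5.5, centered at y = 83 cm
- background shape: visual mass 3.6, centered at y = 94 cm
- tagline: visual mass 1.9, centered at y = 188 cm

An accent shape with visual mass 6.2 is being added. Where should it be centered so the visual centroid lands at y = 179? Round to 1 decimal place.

y ≈ 310.8

With the accent shape, Σw becomes 5.5 + 3.6 + 1.9 + 6.2 = 17.2.
Along y: (1152.1 + 6.2·y) / 17.2 = 179 (existing moment 5.5·83 + 3.6·94 + 1.9·188 = 1152.1) ⇒ y = (3078.8 − 1152.1) / 6.2 ≈ 310.76.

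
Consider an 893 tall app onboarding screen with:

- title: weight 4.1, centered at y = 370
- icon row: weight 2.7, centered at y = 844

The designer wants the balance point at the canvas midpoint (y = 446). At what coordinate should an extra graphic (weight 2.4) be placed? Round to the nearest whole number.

y ≈ 128

With the extra graphic, Σw becomes 4.1 + 2.7 + 2.4 = 9.2.
y: target moment 9.2×446 = 4103.2; current 4.1·370 + 2.7·844 = 3795.8; the extra graphic supplies 307.4, so y = 307.4/2.4 ≈ 128.08.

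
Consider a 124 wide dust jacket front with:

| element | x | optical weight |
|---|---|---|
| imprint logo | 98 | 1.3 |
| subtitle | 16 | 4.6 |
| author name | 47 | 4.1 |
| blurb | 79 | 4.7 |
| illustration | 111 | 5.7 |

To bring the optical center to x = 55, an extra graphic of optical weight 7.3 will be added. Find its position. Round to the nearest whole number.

x ≈ 17

With the extra graphic, Σw becomes 1.3 + 4.6 + 4.1 + 4.7 + 5.7 + 7.3 = 27.7.
x: target moment 27.7×55 = 1523.5; current 1.3·98 + 4.6·16 + 4.1·47 + 4.7·79 + 5.7·111 = 1397.7; the extra graphic supplies 125.8, so x = 125.8/7.3 ≈ 17.23.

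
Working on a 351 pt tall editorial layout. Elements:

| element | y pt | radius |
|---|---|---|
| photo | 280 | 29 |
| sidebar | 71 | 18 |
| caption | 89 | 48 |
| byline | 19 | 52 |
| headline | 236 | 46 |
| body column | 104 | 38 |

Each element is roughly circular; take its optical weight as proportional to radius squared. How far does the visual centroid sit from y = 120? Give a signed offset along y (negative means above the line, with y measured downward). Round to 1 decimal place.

≈ -0.4 pt

r² weights: photo 29² = 841, sidebar 18² = 324, caption 48² = 2304, byline 52² = 2704, headline 46² = 2116, body column 38² = 1444. Total = 9733.
Σw·y = 841·280 + 324·71 + 2304·89 + 2704·19 + 2116·236 + 1444·104 = 1164468, so ȳ = 1164468/9733 ≈ 119.64.
Offset from y = 120: 119.64 − 120 ≈ -0.36.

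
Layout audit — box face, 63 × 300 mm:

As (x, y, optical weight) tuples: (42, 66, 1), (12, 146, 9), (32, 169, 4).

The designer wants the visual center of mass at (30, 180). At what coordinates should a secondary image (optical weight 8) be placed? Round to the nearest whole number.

After adding the secondary image, total weight = 1 + 9 + 4 + 8 = 22.
x: need Σw·x = 22·30 = 660. Existing = 1·42 + 9·12 + 4·32 = 278. Remainder 382 / 8 ≈ 47.75.
y: need Σw·y = 22·180 = 3960. Existing = 1·66 + 9·146 + 4·169 = 2056. Remainder 1904 / 8 ≈ 238.00.

(48, 238)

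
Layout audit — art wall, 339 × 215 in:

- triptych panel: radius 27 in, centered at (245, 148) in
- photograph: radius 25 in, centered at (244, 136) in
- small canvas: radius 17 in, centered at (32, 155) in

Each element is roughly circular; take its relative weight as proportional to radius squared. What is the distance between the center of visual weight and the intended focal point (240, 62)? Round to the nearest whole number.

Weights ∝ r²: triptych panel 27² = 729, photograph 25² = 625, small canvas 17² = 289; Σw = 1643.
x: (729·245 + 625·244 + 289·32) / 1643 = 340353 / 1643 ≈ 207.15
y: (729·148 + 625·136 + 289·155) / 1643 = 237687 / 1643 ≈ 144.67
From (240, 62): dx = -32.85, dy = 82.67, so the distance is √(dx²+dy²) ≈ 88.95.

≈ 89 in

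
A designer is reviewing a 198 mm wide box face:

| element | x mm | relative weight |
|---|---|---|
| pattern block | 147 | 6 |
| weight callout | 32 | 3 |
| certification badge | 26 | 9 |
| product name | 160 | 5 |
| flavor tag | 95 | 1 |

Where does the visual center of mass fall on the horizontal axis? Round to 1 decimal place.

x ≈ 87.8

Weights sum to 6 + 3 + 9 + 5 + 1 = 24.
Σw·x = 6·147 + 3·32 + 9·26 + 5·160 + 1·95 = 2107, so x̄ = 2107/24 ≈ 87.79.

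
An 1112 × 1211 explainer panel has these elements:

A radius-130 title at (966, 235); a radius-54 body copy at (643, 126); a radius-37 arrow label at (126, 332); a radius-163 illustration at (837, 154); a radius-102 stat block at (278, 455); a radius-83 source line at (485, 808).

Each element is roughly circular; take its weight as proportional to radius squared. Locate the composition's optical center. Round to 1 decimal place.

Weights ∝ r²: title 130² = 16900, body copy 54² = 2916, arrow label 37² = 1369, illustration 163² = 26569, stat block 102² = 10404, source line 83² = 6889; Σw = 65047.
x: moment 46844612 / weight 65047 ≈ 720.17
Σw·y = 19185182; ȳ = 19185182/65047 ≈ 294.94.

(720.2, 294.9)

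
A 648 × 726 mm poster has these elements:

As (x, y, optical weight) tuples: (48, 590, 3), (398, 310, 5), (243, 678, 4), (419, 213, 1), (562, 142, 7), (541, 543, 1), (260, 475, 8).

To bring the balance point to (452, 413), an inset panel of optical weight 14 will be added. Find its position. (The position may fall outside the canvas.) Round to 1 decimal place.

(668.3, 441.2)

New total weight: (3 + 5 + 4 + 1 + 7 + 1 + 8) + 14 = 43.
x: need Σw·x = 43·452 = 19436. Existing = 3·48 + 5·398 + 4·243 + 1·419 + 7·562 + 1·541 + 8·260 = 10080. Remainder 9356 / 14 ≈ 668.29.
y: need Σw·y = 43·413 = 17759. Existing = 3·590 + 5·310 + 4·678 + 1·213 + 7·142 + 1·543 + 8·475 = 11582. Remainder 6177 / 14 ≈ 441.21.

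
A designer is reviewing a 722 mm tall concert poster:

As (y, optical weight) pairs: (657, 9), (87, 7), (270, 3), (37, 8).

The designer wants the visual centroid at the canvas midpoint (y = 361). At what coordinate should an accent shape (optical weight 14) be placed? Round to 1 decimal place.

After adding the accent shape, total weight = 9 + 7 + 3 + 8 + 14 = 41.
y: need Σw·y = 41·361 = 14801. Existing = 9·657 + 7·87 + 3·270 + 8·37 = 7628. Remainder 7173 / 14 ≈ 512.36.

y ≈ 512.4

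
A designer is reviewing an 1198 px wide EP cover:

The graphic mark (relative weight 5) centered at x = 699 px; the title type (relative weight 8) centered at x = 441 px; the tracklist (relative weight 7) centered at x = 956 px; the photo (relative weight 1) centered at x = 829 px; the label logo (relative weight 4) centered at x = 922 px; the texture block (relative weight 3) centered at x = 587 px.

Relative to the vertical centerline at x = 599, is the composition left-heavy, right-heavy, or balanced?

right-heavy

Total weight = 5 + 8 + 7 + 1 + 4 + 3 = 28.
x: (5·699 + 8·441 + 7·956 + 1·829 + 4·922 + 3·587) / 28 = 19993 / 28 ≈ 714.04
714.0 lies right of the midline 599, so the layout is right-heavy.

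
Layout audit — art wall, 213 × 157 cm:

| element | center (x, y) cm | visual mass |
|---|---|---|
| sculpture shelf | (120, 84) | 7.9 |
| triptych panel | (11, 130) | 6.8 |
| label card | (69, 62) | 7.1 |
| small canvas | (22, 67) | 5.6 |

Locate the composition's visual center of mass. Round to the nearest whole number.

Σw = 7.9 + 6.8 + 7.1 + 5.6 = 27.4.
x: (7.9·120 + 6.8·11 + 7.1·69 + 5.6·22) / 27.4 = 1635.9 / 27.4 ≈ 59.70
y: (7.9·84 + 6.8·130 + 7.1·62 + 5.6·67) / 27.4 = 2363.0 / 27.4 ≈ 86.24

(60, 86)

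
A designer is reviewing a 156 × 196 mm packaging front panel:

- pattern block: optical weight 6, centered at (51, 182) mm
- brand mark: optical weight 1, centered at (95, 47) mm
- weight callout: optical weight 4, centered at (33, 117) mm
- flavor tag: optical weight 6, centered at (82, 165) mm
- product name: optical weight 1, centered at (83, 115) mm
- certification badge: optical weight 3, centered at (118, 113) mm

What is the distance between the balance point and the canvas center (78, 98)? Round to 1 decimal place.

Weights sum to 6 + 1 + 4 + 6 + 1 + 3 = 21.
x-moment: 6·51 + 1·95 + 4·33 + 6·82 + 1·83 + 3·118 = 1462; centroid 1462/21 ≈ 69.62.
y-moment: 6·182 + 1·47 + 4·117 + 6·165 + 1·115 + 3·113 = 3051; centroid 3051/21 ≈ 145.29.
From (78, 98): dx = -8.38, dy = 47.29, so the distance is √(dx²+dy²) ≈ 48.02.

≈ 48.0 mm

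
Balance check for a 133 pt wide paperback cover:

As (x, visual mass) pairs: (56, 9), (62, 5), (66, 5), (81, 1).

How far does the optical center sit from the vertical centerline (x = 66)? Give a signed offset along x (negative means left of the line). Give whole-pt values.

≈ -5 pt

Total weight = 9 + 5 + 5 + 1 = 20.
Σw·x = 9·56 + 5·62 + 5·66 + 1·81 = 1225, so x̄ = 1225/20 ≈ 61.25.
Difference: 61.25 − 66 ≈ -4.75.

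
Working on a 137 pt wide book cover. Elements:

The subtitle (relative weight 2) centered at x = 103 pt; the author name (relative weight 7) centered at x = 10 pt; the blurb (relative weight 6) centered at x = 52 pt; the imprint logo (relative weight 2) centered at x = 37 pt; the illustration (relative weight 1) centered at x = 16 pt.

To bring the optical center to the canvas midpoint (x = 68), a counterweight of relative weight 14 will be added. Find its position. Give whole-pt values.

New total weight: (2 + 7 + 6 + 2 + 1) + 14 = 32.
Along x: (678 + 14·x) / 32 = 68 (existing moment 2·103 + 7·10 + 6·52 + 2·37 + 1·16 = 678) ⇒ x = (2176 − 678) / 14 ≈ 107.00.

x ≈ 107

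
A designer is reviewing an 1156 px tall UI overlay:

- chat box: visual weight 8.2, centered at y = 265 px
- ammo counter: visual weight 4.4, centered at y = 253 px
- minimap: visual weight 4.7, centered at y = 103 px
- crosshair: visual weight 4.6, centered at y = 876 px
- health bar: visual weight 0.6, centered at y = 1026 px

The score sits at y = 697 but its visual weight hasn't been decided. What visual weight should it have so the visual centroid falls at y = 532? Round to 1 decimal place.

w ≈ 21.5

Fixed elements: Σw = 8.2 + 4.4 + 4.7 + 4.6 + 0.6 = 22.5, Σw·y = 8.2·265 + 4.4·253 + 4.7·103 + 4.6·876 + 0.6·1026 = 8415.5.
For the centroid to hit 532: (8415.5 + w·697) / (22.5 + w) = 532.
So w = (532·22.5 − 8415.5)/(697 − 532) = 3554.5/165 ≈ 21.54.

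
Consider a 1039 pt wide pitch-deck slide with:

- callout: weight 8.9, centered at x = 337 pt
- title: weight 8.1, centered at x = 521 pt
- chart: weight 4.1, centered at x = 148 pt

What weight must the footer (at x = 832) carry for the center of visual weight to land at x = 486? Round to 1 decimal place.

w ≈ 7.0

Known weights sum to 8.9 + 8.1 + 4.1 = 21.1; their moment is 8.9·337 + 8.1·521 + 4.1·148 = 7826.2.
Balance at x = 486 requires (7826.2 + w·832) / (21.1 + w) = 486.
Solving: w = (486·21.1 − 7826.2) / (832 − 486) = 2428.4 / 346 ≈ 7.02.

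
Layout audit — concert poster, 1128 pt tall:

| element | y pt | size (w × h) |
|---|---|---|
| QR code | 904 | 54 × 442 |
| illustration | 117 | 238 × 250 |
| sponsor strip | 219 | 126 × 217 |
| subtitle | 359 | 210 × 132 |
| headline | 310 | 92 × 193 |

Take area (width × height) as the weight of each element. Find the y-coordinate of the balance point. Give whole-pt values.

y ≈ 320

Areas: QR code 54·442 = 23868, illustration 238·250 = 59500, sponsor strip 126·217 = 27342, subtitle 210·132 = 27720, headline 92·193 = 17756. Total weight = 156186.
Σw·y = 23868·904 + 59500·117 + 27342·219 + 27720·359 + 17756·310 = 49981910, so ȳ = 49981910/156186 ≈ 320.02.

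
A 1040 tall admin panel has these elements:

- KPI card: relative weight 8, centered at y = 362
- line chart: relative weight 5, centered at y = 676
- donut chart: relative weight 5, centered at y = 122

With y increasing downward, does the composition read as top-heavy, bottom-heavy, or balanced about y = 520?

top-heavy

Weights sum to 8 + 5 + 5 = 18.
Σw·y = 8·362 + 5·676 + 5·122 = 6886, so ȳ = 6886/18 ≈ 382.56.
382.6 lies above (smaller y than) the midline 520, so the layout is top-heavy.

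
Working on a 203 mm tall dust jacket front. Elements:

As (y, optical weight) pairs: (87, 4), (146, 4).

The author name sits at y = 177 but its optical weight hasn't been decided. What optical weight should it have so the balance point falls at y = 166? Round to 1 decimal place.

Known weights sum to 4 + 4 = 8; their moment is 4·87 + 4·146 = 932.
Set Σw·y/Σw = 166: (932 + 177w) = 166·(8 + w).
Rearranging, w·(177 − 166) = 166·8 − 932 = 396, so w ≈ 396/11 = 36.00.

w ≈ 36.0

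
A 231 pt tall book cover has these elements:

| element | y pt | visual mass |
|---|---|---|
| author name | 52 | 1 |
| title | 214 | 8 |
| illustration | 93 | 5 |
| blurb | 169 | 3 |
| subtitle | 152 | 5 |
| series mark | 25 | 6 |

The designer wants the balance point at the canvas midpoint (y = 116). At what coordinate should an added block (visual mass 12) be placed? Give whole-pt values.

After adding the added block, total weight = 1 + 8 + 5 + 3 + 5 + 6 + 12 = 40.
y: need Σw·y = 40·116 = 4640. Existing = 1·52 + 8·214 + 5·93 + 3·169 + 5·152 + 6·25 = 3646. Remainder 994 / 12 ≈ 82.83.

y ≈ 83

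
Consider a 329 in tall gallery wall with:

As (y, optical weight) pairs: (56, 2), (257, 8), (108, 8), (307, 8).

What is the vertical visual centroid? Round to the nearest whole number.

Σw = 2 + 8 + 8 + 8 = 26.
y: (2·56 + 8·257 + 8·108 + 8·307) / 26 = 5488 / 26 ≈ 211.08

y ≈ 211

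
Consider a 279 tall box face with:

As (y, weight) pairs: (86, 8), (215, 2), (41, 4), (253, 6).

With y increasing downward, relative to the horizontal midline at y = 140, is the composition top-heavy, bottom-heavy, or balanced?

balanced

Total weight = 8 + 2 + 4 + 6 = 20.
y: (8·86 + 2·215 + 4·41 + 6·253) / 20 = 2800 / 20 ≈ 140.00
That equals the midline 140 — balanced.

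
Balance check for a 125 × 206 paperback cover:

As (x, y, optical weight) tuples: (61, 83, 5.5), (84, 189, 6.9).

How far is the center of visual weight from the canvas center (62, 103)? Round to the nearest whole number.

Σw = 5.5 + 6.9 = 12.4.
x-moment: 5.5·61 + 6.9·84 = 915.1; centroid 915.1/12.4 ≈ 73.80.
y-moment: 5.5·83 + 6.9·189 = 1760.6; centroid 1760.6/12.4 ≈ 141.98.
From (62, 103): dx = 11.80, dy = 38.98, so the distance is √(dx²+dy²) ≈ 40.73.

≈ 41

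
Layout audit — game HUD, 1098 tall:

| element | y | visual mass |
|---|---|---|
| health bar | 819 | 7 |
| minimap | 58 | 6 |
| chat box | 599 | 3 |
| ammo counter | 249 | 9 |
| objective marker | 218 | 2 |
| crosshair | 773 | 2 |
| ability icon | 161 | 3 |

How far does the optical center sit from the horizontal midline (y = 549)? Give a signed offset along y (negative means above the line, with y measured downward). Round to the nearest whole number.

Total weight = 7 + 6 + 3 + 9 + 2 + 2 + 3 = 32.
Σw·y = 7·819 + 6·58 + 3·599 + 9·249 + 2·218 + 2·773 + 3·161 = 12584, so ȳ = 12584/32 ≈ 393.25.
Difference: 393.25 − 549 ≈ -155.75.

≈ -156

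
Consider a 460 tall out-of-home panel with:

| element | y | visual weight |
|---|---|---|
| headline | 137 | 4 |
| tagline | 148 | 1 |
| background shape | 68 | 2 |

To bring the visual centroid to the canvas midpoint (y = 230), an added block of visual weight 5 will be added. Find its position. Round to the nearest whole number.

y ≈ 386

After adding the added block, total weight = 4 + 1 + 2 + 5 = 12.
Along y: (832 + 5·y) / 12 = 230 (existing moment 4·137 + 1·148 + 2·68 = 832) ⇒ y = (2760 − 832) / 5 ≈ 385.60.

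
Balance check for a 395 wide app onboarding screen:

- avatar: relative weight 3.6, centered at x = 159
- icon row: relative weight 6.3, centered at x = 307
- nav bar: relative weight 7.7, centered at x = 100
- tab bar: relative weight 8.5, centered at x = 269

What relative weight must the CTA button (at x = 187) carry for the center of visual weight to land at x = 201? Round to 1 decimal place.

w ≈ 22.6

Known weights sum to 3.6 + 6.3 + 7.7 + 8.5 = 26.1; their moment is 3.6·159 + 6.3·307 + 7.7·100 + 8.5·269 = 5563.0.
Balance at x = 201 requires (5563.0 + w·187) / (26.1 + w) = 201.
Solving: w = (201·26.1 − 5563.0) / (187 − 201) = -316.9 / -14 ≈ 22.64.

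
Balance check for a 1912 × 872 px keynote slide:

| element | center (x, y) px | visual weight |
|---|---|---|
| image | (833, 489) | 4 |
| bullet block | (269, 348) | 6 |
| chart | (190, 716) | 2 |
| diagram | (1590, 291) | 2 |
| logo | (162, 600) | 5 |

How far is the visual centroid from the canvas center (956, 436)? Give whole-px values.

Σw = 4 + 6 + 2 + 2 + 5 = 19.
Σw·x = 4·833 + 6·269 + 2·190 + 2·1590 + 5·162 = 9316, so x̄ = 9316/19 ≈ 490.32.
Σw·y = 4·489 + 6·348 + 2·716 + 2·291 + 5·600 = 9058, so ȳ = 9058/19 ≈ 476.74.
Offset from (956, 436): Δx ≈ -465.68, Δy ≈ 40.74; distance = √(Δx² + Δy²) ≈ 467.46.

≈ 467 px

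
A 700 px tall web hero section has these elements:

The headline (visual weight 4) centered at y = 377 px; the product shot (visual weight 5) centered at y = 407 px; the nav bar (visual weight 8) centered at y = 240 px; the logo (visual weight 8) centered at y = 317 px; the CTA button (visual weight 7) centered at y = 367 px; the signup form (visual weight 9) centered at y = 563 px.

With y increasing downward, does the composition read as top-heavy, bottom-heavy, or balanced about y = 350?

Weights sum to 4 + 5 + 8 + 8 + 7 + 9 = 41.
y-moment: 4·377 + 5·407 + 8·240 + 8·317 + 7·367 + 9·563 = 15635; centroid 15635/41 ≈ 381.34.
381.3 vs midline 350 → bottom-heavy.

bottom-heavy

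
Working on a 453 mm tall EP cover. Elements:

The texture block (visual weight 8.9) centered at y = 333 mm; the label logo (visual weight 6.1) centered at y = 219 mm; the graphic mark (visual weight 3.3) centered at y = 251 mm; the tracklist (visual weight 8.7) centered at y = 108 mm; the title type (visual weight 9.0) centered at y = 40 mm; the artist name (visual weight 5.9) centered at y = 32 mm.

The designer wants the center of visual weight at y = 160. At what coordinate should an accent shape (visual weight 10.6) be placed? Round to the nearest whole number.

New total weight: (8.9 + 6.1 + 3.3 + 8.7 + 9.0 + 5.9) + 10.6 = 52.5.
Along y: (6616.3 + 10.6·y) / 52.5 = 160 (existing moment 8.9·333 + 6.1·219 + 3.3·251 + 8.7·108 + 9.0·40 + 5.9·32 = 6616.3) ⇒ y = (8400.0 − 6616.3) / 10.6 ≈ 168.27.

y ≈ 168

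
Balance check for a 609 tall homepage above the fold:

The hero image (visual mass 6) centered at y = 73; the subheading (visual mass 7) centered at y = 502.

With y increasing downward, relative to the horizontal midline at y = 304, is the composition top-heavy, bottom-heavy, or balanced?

balanced

Σw = 6 + 7 = 13.
y: (6·73 + 7·502) / 13 = 3952 / 13 ≈ 304.00
That equals the midline 304 — balanced.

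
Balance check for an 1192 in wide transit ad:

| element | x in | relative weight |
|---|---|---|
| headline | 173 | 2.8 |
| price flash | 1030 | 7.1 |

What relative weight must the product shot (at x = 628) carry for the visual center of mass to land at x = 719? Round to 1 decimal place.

w ≈ 7.5

Fixed elements: Σw = 2.8 + 7.1 = 9.9, Σw·x = 2.8·173 + 7.1·1030 = 7797.4.
Set Σw·x/Σw = 719: (7797.4 + 628w) = 719·(9.9 + w).
Solving: w = (719·9.9 − 7797.4) / (628 − 719) = -679.3 / -91 ≈ 7.46.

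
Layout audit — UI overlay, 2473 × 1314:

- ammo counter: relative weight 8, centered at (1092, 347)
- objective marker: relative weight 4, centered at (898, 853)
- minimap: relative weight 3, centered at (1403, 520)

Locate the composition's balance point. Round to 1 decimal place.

Total weight = 8 + 4 + 3 = 15.
Σw·x = 8·1092 + 4·898 + 3·1403 = 16537, so x̄ = 16537/15 ≈ 1102.47.
Σw·y = 8·347 + 4·853 + 3·520 = 7748, so ȳ = 7748/15 ≈ 516.53.

(1102.5, 516.5)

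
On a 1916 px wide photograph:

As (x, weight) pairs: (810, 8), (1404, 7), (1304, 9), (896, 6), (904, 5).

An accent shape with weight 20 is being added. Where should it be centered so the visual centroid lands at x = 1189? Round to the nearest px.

With the accent shape, Σw becomes 8 + 7 + 9 + 6 + 5 + 20 = 55.
x: target moment 55×1189 = 65395; current 8·810 + 7·1404 + 9·1304 + 6·896 + 5·904 = 37940; the accent shape supplies 27455, so x = 27455/20 ≈ 1372.75.

x ≈ 1373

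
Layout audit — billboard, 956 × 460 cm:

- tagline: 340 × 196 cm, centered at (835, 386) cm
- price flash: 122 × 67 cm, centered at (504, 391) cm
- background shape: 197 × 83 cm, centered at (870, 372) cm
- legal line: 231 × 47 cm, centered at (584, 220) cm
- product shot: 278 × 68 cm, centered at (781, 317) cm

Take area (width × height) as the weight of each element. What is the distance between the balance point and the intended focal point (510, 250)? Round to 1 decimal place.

Taking area as weight: tagline 340·196 = 66640, price flash 122·67 = 8174, background shape 197·83 = 16351, legal line 231·47 = 10857, product shot 278·68 = 18904. Sum 120926.
Σw·x = 66640·835 + 8174·504 + 16351·870 + 10857·584 + 18904·781 = 95093978, so x̄ = 95093978/120926 ≈ 786.38.
Σw·y = 66640·386 + 8174·391 + 16351·372 + 10857·220 + 18904·317 = 43382754, so ȳ = 43382754/120926 ≈ 358.75.
From (510, 250): dx = 276.38, dy = 108.75, so the distance is √(dx²+dy²) ≈ 297.01.

≈ 297.0 cm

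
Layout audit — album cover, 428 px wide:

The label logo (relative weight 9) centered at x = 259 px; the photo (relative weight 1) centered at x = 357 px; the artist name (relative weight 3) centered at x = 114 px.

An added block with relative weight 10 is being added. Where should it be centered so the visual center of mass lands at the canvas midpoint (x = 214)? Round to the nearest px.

New total weight: (9 + 1 + 3) + 10 = 23.
Along x: (3030 + 10·x) / 23 = 214 (existing moment 9·259 + 1·357 + 3·114 = 3030) ⇒ x = (4922 − 3030) / 10 ≈ 189.20.

x ≈ 189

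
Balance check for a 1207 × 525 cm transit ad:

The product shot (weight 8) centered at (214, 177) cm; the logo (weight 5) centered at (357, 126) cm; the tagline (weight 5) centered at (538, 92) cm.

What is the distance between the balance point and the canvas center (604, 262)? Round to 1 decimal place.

Total weight = 8 + 5 + 5 = 18.
x-moment: 8·214 + 5·357 + 5·538 = 6187; centroid 6187/18 ≈ 343.72.
y-moment: 8·177 + 5·126 + 5·92 = 2506; centroid 2506/18 ≈ 139.22.
From (604, 262): dx = -260.28, dy = -122.78, so the distance is √(dx²+dy²) ≈ 287.78.

≈ 287.8 cm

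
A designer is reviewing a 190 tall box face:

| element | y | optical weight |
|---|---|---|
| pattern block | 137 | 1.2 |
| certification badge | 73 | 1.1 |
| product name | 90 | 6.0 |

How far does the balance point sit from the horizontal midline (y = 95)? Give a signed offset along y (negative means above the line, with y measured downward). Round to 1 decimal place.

≈ -0.5

Weights sum to 1.2 + 1.1 + 6.0 = 8.3.
y: (1.2·137 + 1.1·73 + 6.0·90) / 8.3 = 784.7 / 8.3 ≈ 94.54
Difference: 94.54 − 95 ≈ -0.46.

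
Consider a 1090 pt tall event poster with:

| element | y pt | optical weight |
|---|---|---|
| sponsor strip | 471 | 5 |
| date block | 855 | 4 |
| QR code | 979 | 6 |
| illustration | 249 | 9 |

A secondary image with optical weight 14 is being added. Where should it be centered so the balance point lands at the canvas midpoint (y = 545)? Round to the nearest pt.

y ≈ 487

After adding the secondary image, total weight = 5 + 4 + 6 + 9 + 14 = 38.
y: need Σw·y = 38·545 = 20710. Existing = 5·471 + 4·855 + 6·979 + 9·249 = 13890. Remainder 6820 / 14 ≈ 487.14.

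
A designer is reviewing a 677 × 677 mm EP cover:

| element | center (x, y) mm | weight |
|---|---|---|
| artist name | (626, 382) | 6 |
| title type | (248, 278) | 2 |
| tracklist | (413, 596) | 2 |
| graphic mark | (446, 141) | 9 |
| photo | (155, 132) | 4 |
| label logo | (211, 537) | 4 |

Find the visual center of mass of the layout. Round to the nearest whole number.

Weights sum to 6 + 2 + 2 + 9 + 4 + 4 = 27.
Σw·x = 10556; x̄ = 10556/27 ≈ 390.96.
Σw·y = 7985; ȳ = 7985/27 ≈ 295.74.

(391, 296)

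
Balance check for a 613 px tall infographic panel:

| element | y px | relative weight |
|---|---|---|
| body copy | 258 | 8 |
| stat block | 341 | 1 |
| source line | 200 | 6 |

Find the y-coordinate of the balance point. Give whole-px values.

Weights sum to 8 + 1 + 6 = 15.
y-moment: 8·258 + 1·341 + 6·200 = 3605; centroid 3605/15 ≈ 240.33.

y ≈ 240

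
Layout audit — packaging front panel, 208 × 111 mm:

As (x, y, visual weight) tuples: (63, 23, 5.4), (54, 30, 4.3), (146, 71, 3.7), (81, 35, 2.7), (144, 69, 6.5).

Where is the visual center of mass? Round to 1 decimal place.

Total weight = 5.4 + 4.3 + 3.7 + 2.7 + 6.5 = 22.6.
x: (5.4·63 + 4.3·54 + 3.7·146 + 2.7·81 + 6.5·144) / 22.6 = 2267.3 / 22.6 ≈ 100.32
y: (5.4·23 + 4.3·30 + 3.7·71 + 2.7·35 + 6.5·69) / 22.6 = 1058.9 / 22.6 ≈ 46.85

(100.3, 46.9)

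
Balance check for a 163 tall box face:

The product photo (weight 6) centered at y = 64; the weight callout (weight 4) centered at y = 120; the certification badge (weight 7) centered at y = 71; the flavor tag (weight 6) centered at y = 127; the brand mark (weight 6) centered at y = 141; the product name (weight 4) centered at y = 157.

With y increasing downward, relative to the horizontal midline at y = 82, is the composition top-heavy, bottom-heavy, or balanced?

Weights sum to 6 + 4 + 7 + 6 + 6 + 4 = 33.
Σw·y = 6·64 + 4·120 + 7·71 + 6·127 + 6·141 + 4·157 = 3597, so ȳ = 3597/33 ≈ 109.00.
109.0 vs midline 82 → bottom-heavy.

bottom-heavy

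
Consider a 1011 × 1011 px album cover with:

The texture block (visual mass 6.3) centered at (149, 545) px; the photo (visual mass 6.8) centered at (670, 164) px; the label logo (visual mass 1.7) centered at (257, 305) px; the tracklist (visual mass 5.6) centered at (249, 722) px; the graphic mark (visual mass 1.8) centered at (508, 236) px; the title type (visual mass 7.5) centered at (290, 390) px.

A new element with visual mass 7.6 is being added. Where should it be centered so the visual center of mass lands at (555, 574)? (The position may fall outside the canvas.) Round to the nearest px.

(1353, 1178)

With the new element, Σw becomes 6.3 + 6.8 + 1.7 + 5.6 + 1.8 + 7.5 + 7.6 = 37.3.
Along x: (10415.4 + 7.6·x) / 37.3 = 555 (existing moment 6.3·149 + 6.8·670 + 1.7·257 + 5.6·249 + 1.8·508 + 7.5·290 = 10415.4) ⇒ x = (20701.5 − 10415.4) / 7.6 ≈ 1353.43.
Along y: (12460.2 + 7.6·y) / 37.3 = 574 (existing moment 6.3·545 + 6.8·164 + 1.7·305 + 5.6·722 + 1.8·236 + 7.5·390 = 12460.2) ⇒ y = (21410.2 − 12460.2) / 7.6 ≈ 1177.63.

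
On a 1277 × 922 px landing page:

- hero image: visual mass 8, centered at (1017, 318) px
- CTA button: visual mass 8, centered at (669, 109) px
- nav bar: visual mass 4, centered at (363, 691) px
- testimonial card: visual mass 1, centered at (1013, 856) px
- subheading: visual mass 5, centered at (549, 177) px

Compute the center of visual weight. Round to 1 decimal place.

(719.2, 304.7)

Weights sum to 8 + 8 + 4 + 1 + 5 = 26.
Σw·x = 8·1017 + 8·669 + 4·363 + 1·1013 + 5·549 = 18698, so x̄ = 18698/26 ≈ 719.15.
Σw·y = 8·318 + 8·109 + 4·691 + 1·856 + 5·177 = 7921, so ȳ = 7921/26 ≈ 304.65.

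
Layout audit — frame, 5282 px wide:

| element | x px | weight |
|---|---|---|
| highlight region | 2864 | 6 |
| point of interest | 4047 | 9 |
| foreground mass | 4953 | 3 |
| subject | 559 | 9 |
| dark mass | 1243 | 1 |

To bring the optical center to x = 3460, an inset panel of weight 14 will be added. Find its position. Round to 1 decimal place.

x ≈ 5041.4

After adding the inset panel, total weight = 6 + 9 + 3 + 9 + 1 + 14 = 42.
Along x: (74740 + 14·x) / 42 = 3460 (existing moment 6·2864 + 9·4047 + 3·4953 + 9·559 + 1·1243 = 74740) ⇒ x = (145320 − 74740) / 14 ≈ 5041.43.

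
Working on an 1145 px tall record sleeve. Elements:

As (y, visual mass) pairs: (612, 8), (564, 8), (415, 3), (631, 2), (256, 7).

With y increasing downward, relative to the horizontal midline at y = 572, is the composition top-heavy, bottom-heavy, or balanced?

top-heavy

Weights sum to 8 + 8 + 3 + 2 + 7 = 28.
y: (8·612 + 8·564 + 3·415 + 2·631 + 7·256) / 28 = 13707 / 28 ≈ 489.54
489.5 vs midline 572 → top-heavy.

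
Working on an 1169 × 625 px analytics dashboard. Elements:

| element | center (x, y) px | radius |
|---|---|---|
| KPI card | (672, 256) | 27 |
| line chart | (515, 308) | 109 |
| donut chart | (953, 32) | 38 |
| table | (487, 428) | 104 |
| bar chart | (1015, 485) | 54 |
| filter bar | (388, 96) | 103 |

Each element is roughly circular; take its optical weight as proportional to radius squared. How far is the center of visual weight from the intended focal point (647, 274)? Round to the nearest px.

≈ 118 px

Weights ∝ r²: KPI card 27² = 729, line chart 109² = 11881, donut chart 38² = 1444, table 104² = 10816, bar chart 54² = 2916, filter bar 103² = 10609; Σw = 38395.
Σw·x = 20328159; x̄ = 20328159/38395 ≈ 529.45.
Σw·y = 10954152; ȳ = 10954152/38395 ≈ 285.30.
Offset from (647, 274): Δx ≈ -117.55, Δy ≈ 11.30; distance = √(Δx² + Δy²) ≈ 118.09.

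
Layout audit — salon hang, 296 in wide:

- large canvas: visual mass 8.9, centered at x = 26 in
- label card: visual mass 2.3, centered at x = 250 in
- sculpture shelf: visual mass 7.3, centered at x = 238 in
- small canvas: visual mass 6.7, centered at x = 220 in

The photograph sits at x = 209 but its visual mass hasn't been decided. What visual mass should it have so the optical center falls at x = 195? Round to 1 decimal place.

Known weights sum to 8.9 + 2.3 + 7.3 + 6.7 = 25.2; their moment is 8.9·26 + 2.3·250 + 7.3·238 + 6.7·220 = 4017.8.
Balance at x = 195 requires (4017.8 + w·209) / (25.2 + w) = 195.
So w = (195·25.2 − 4017.8)/(209 − 195) = 896.2/14 ≈ 64.01.

w ≈ 64.0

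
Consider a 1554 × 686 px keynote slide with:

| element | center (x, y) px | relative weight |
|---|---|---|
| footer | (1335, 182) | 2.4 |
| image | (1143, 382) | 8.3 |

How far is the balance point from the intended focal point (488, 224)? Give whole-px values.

≈ 707 px

Total weight = 2.4 + 8.3 = 10.7.
x-moment: 2.4·1335 + 8.3·1143 = 12690.9; centroid 12690.9/10.7 ≈ 1186.07.
y-moment: 2.4·182 + 8.3·382 = 3607.4; centroid 3607.4/10.7 ≈ 337.14.
From (488, 224): dx = 698.07, dy = 113.14, so the distance is √(dx²+dy²) ≈ 707.17.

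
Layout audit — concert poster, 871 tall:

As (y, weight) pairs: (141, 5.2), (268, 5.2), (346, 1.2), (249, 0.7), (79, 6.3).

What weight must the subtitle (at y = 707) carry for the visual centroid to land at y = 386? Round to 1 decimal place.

Known weights sum to 5.2 + 5.2 + 1.2 + 0.7 + 6.3 = 18.6; their moment is 5.2·141 + 5.2·268 + 1.2·346 + 0.7·249 + 6.3·79 = 3214.0.
Balance at y = 386 requires (3214.0 + w·707) / (18.6 + w) = 386.
Solving: w = (386·18.6 − 3214.0) / (707 − 386) = 3965.6 / 321 ≈ 12.35.

w ≈ 12.4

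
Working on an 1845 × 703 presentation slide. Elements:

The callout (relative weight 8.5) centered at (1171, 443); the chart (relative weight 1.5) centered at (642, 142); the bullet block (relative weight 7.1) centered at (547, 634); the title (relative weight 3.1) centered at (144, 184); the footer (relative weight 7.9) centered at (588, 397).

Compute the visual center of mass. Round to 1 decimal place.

(707.9, 433.7)

Weights sum to 8.5 + 1.5 + 7.1 + 3.1 + 7.9 = 28.1.
Σw·x = 8.5·1171 + 1.5·642 + 7.1·547 + 3.1·144 + 7.9·588 = 19891.8, so x̄ = 19891.8/28.1 ≈ 707.89.
Σw·y = 8.5·443 + 1.5·142 + 7.1·634 + 3.1·184 + 7.9·397 = 12186.6, so ȳ = 12186.6/28.1 ≈ 433.69.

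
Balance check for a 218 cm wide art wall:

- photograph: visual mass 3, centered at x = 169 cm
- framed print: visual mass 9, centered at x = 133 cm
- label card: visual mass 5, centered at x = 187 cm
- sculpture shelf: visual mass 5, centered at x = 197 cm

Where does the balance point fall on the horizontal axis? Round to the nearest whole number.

Σw = 3 + 9 + 5 + 5 = 22.
x-moment: 3·169 + 9·133 + 5·187 + 5·197 = 3624; centroid 3624/22 ≈ 164.73.

x ≈ 165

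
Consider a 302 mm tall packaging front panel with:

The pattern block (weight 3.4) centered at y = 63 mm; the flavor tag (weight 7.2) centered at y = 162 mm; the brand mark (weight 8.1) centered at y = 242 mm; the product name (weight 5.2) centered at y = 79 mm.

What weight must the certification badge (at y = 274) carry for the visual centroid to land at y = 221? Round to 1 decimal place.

Fixed elements: Σw = 3.4 + 7.2 + 8.1 + 5.2 = 23.9, Σw·y = 3.4·63 + 7.2·162 + 8.1·242 + 5.2·79 = 3751.6.
Balance at y = 221 requires (3751.6 + w·274) / (23.9 + w) = 221.
Solving: w = (221·23.9 − 3751.6) / (274 − 221) = 1530.3 / 53 ≈ 28.87.

w ≈ 28.9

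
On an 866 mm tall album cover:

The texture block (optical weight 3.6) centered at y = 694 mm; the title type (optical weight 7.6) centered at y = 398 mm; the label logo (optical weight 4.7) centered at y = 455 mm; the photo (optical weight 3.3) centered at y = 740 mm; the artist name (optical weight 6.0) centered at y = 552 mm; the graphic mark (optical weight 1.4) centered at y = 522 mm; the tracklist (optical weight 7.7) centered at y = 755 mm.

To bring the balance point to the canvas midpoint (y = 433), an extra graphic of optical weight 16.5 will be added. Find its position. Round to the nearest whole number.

After adding the extra graphic, total weight = 3.6 + 7.6 + 4.7 + 3.3 + 6.0 + 1.4 + 7.7 + 16.5 = 50.8.
Along y: (19960.0 + 16.5·y) / 50.8 = 433 (existing moment 3.6·694 + 7.6·398 + 4.7·455 + 3.3·740 + 6.0·552 + 1.4·522 + 7.7·755 = 19960.0) ⇒ y = (21996.4 − 19960.0) / 16.5 ≈ 123.42.

y ≈ 123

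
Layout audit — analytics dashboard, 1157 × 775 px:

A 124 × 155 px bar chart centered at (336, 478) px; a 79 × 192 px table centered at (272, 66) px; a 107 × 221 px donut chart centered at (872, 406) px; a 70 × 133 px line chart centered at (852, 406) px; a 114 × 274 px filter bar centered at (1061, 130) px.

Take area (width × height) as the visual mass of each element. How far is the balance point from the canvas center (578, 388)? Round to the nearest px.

≈ 189 px

Areas → weights: bar chart 124·155 = 19220, table 79·192 = 15168, donut chart 107·221 = 23647, line chart 70·133 = 9310, filter bar 114·274 = 31236; Σw = 98581.
x: (19220·336 + 15168·272 + 23647·872 + 9310·852 + 31236·1061) / 98581 = 72277316 / 98581 ≈ 733.18
y: (19220·478 + 15168·66 + 23647·406 + 9310·406 + 31236·130) / 98581 = 27629470 / 98581 ≈ 280.27
Offset from (578, 388): Δx ≈ 155.18, Δy ≈ -107.73; distance = √(Δx² + Δy²) ≈ 188.91.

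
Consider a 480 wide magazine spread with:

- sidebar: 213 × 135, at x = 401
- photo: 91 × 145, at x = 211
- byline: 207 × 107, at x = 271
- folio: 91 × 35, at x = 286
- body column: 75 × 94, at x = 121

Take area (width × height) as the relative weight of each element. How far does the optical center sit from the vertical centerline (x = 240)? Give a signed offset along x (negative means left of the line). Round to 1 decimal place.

≈ 57.1

Taking area as weight: sidebar 213·135 = 28755, photo 91·145 = 13195, byline 207·107 = 22149, folio 91·35 = 3185, body column 75·94 = 7050. Sum 74334.
Σw·x = 28755·401 + 13195·211 + 22149·271 + 3185·286 + 7050·121 = 22081239, so x̄ = 22081239/74334 ≈ 297.05.
Difference: 297.05 − 240 ≈ 57.05.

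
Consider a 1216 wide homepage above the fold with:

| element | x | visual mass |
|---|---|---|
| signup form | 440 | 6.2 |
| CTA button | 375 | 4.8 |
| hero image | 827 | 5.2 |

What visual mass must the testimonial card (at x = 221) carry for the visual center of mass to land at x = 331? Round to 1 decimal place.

Existing Σw = 16.2 (6.2 + 4.8 + 5.2); existing moment 6.2·440 + 4.8·375 + 5.2·827 = 8828.4.
For the centroid to hit 331: (8828.4 + w·221) / (16.2 + w) = 331.
Solving: w = (331·16.2 − 8828.4) / (221 − 331) = -3466.2 / -110 ≈ 31.51.

w ≈ 31.5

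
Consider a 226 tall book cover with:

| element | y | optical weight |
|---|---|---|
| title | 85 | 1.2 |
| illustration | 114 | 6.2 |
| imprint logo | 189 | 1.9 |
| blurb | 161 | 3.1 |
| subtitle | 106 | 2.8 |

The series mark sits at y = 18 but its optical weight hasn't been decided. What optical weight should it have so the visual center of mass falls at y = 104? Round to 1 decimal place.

w ≈ 4.5

Existing Σw = 15.2 (1.2 + 6.2 + 1.9 + 3.1 + 2.8); existing moment 1.2·85 + 6.2·114 + 1.9·189 + 3.1·161 + 2.8·106 = 1963.8.
Balance at y = 104 requires (1963.8 + w·18) / (15.2 + w) = 104.
So w = (104·15.2 − 1963.8)/(18 − 104) = -383.0/-86 ≈ 4.45.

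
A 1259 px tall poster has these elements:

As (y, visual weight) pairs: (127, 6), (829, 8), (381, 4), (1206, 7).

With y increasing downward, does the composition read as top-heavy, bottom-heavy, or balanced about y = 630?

Σw = 6 + 8 + 4 + 7 = 25.
y-moment: 6·127 + 8·829 + 4·381 + 7·1206 = 17360; centroid 17360/25 ≈ 694.40.
694.4 vs midline 630 → bottom-heavy.

bottom-heavy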